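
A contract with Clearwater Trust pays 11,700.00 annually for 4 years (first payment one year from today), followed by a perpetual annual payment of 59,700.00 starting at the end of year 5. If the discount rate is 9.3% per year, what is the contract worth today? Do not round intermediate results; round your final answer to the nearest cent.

PV of 4-year annuity: 11,700.00 × [1 − (1+0.093)^−4] / 0.093 = 37656.46201
Perpetuity value at year 4: 59,700.00 / 0.093 = 641935.48387
PV of perpetuity: 641935.48387 / (1+0.093)^4 = 449790.97257
Total PV = 37656.46201 + 449790.97257 = 487447.43458

487447.43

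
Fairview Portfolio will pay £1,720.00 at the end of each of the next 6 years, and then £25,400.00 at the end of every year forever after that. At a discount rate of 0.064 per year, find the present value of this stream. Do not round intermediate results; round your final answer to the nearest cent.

£281881.91

PV of 6-year annuity: £1,720.00 × [1 − (1+0.064)^−6] / 0.064 = 8352.53831
Perpetuity value at year 6: £25,400.00 / 0.064 = 396875.00000
PV of perpetuity: 396875.00000 / (1+0.064)^6 = 273529.37610
Total PV = 8352.53831 + 273529.37610 = 281881.91441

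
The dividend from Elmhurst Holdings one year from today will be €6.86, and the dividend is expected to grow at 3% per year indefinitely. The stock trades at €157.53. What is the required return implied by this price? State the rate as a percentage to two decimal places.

7.35%

P = D₁/(r − g) ⇒ r = D₁/P + g = €6.8600/€157.53 + 0.03 = 0.043547 + 0.03 = 0.073547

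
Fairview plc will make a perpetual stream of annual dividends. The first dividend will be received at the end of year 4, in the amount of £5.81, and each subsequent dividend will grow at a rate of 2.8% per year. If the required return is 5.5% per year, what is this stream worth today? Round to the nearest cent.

£183.25

Value at end of year 3: C₁ / (r − g) = £5.81 / (0.055 − 0.028) = £215.1852
Discount to today: PV = £215.1852 / (1 + 0.055)^3 = £215.1852 / 1.174241 = £183.25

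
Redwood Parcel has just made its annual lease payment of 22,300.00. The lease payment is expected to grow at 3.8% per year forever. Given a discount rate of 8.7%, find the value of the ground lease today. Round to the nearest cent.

D₁ = D₀ × (1 + g) = 22,300.00 × 1.038 = 23,147.4000
Growing perpetuity: P = D₁ / (r − g) = 23,147.4000 / (0.087 − 0.038) = 472,395.92

472395.92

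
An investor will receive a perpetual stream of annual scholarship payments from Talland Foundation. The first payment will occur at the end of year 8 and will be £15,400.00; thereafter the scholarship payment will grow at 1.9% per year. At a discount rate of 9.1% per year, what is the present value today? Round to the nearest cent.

£116255.89

Value at end of year 7: C₁ / (r − g) = £15,400.00 / (0.091 − 0.019) = £213,888.8889
Discount to today: PV = £213,888.8889 / (1 + 0.091)^7 = £213,888.8889 / 1.839811 = £116,255.89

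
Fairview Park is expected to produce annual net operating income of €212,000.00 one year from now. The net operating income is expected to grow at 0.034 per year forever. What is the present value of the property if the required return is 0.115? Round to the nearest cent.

€2617283.95

Growing perpetuity: P = D₁ / (r − g) = €212,000.0000 / (0.115 − 0.034) = €2,617,283.95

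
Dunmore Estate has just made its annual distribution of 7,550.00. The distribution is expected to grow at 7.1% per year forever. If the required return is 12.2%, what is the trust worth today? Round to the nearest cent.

D₁ = D₀ × (1 + g) = 7,550.00 × 1.071 = 8,086.0500
Growing perpetuity: P = D₁ / (r − g) = 8,086.0500 / (0.122 − 0.071) = 158,550.00

158550.00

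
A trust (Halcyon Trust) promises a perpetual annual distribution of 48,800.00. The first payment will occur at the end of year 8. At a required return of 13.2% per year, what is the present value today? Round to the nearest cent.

155210.43

Value at end of year 7: C / r = 48,800.00 / 0.132 = 369,696.9697
Discount to today: PV = 369,696.9697 / (1 + 0.132)^7 = 369,696.9697 / 2.381908 = 155,210.43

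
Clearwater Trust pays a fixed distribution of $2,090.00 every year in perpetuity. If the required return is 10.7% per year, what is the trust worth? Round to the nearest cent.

$19532.71

Level perpetuity: PV = C / r = $2,090.00 / 0.107 = $19,532.71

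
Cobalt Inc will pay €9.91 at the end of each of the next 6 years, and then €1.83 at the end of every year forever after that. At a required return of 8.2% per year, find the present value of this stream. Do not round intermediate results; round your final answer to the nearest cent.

€59.44

PV of 6-year annuity: €9.91 × [1 − (1+0.082)^−6] / 0.082 = 45.53610
Perpetuity value at year 6: €1.83 / 0.082 = 22.31707
PV of perpetuity: 22.31707 / (1+0.082)^6 = 13.90829
Total PV = 45.53610 + 13.90829 = 59.44439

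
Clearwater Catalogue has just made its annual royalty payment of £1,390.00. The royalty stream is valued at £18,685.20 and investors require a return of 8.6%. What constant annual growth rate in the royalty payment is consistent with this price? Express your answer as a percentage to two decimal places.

P = D₀(1+g)/(r−g) ⇒ P(r−g) = D₀(1+g) ⇒ g(P+D₀) = P·r − D₀
g = (P·r − D₀)/(P + D₀) = (£18,685.20×0.086 − £1,390.00) / (£18,685.20 + £1,390.00) = 0.010806

1.08%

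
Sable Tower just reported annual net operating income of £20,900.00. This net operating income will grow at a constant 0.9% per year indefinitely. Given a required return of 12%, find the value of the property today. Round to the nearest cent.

£189982.88

D₁ = D₀ × (1 + g) = £20,900.00 × 1.009 = £21,088.1000
Growing perpetuity: P = D₁ / (r − g) = £21,088.1000 / (0.12 − 0.009) = £189,982.88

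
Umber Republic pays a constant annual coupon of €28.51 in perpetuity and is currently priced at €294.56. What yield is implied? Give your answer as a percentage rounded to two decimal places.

P = C/r ⇒ r = C/P = €28.51/€294.56 = 0.096788

9.68%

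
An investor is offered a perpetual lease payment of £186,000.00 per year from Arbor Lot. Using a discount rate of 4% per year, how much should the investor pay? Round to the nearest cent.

Level perpetuity: PV = C / r = £186,000.00 / 0.04 = £4,650,000.00

£4650000.00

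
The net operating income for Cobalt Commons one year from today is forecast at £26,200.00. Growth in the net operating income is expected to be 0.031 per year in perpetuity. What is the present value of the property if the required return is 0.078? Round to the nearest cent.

Growing perpetuity: P = D₁ / (r − g) = £26,200.0000 / (0.078 − 0.031) = £557,446.81

£557446.81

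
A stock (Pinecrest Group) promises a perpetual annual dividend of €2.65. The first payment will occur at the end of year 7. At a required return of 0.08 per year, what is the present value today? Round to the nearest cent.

€20.87

Value at end of year 6: C / r = €2.65 / 0.08 = €33.1250
Discount to today: PV = €33.1250 / (1 + 0.08)^6 = €33.1250 / 1.586874 = €20.87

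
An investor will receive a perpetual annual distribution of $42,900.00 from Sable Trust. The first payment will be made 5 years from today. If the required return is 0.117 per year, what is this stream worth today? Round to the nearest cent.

Value at end of year 4: C / r = $42,900.00 / 0.117 = $366,666.6667
Discount to today: PV = $366,666.6667 / (1 + 0.117)^4 = $366,666.6667 / 1.556728 = $235,536.78

$235536.78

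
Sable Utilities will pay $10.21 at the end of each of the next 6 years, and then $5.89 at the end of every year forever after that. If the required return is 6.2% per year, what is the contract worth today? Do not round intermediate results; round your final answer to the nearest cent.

$116.11

PV of 6-year annuity: $10.21 × [1 − (1+0.062)^−6] / 0.062 = 49.89194
Perpetuity value at year 6: $5.89 / 0.062 = 95.00000
PV of perpetuity: 95.00000 / (1+0.062)^6 = 66.21807
Total PV = 49.89194 + 66.21807 = 116.11001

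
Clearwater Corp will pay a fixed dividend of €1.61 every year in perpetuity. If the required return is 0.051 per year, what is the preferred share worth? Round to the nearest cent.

€31.57

Level perpetuity: PV = C / r = €1.61 / 0.051 = €31.57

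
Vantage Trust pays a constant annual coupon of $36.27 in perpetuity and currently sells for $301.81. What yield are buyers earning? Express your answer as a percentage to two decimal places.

12.02%

P = C/r ⇒ r = C/P = $36.27/$301.81 = 0.120175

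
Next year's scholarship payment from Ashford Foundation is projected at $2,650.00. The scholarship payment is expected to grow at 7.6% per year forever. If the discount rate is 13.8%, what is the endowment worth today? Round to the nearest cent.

Growing perpetuity: P = D₁ / (r − g) = $2,650.0000 / (0.138 − 0.076) = $42,741.94

$42741.94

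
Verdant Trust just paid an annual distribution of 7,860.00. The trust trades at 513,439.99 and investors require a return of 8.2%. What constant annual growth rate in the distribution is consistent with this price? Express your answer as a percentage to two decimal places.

P = D₀(1+g)/(r−g) ⇒ P(r−g) = D₀(1+g) ⇒ g(P+D₀) = P·r − D₀
g = (P·r − D₀)/(P + D₀) = (513,439.99×0.082 − 7,860.00) / (513,439.99 + 7,860.00) = 0.065686

6.57%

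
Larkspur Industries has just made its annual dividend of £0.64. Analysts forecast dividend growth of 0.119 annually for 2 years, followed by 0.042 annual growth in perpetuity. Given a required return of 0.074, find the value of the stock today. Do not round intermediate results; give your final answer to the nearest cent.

£23.98

D_1 = 0.71616
D_2 = 0.80138
Terminal value at year 2: TV = D_2×(1+g_2)/(r−g_2) = 0.83504/0.032 = 26.09504
P_0 = D_1/(1+r)^1 + D_2/(1+r)^2 + TV/(1+r)^2
    = 0.66682 + 0.69475 + 22.62295 = 23.98453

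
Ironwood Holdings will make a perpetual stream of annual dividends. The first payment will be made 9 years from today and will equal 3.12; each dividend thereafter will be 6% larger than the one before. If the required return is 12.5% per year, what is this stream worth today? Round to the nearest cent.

18.71

Value at end of year 8: C₁ / (r − g) = 3.12 / (0.125 − 0.06) = 48.0000
Discount to today: PV = 48.0000 / (1 + 0.125)^8 = 48.0000 / 2.565785 = 18.71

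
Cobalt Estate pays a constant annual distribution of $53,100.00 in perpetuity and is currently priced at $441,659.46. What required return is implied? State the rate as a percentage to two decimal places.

P = C/r ⇒ r = C/P = $53,100.00/$441,659.46 = 0.120228

12.02%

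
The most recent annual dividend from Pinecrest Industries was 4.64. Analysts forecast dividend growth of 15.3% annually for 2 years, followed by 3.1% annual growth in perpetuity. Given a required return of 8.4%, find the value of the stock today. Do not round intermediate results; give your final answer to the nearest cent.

D_1 = 5.34992
D_2 = 6.16846
Terminal value at year 2: TV = D_2×(1+g_2)/(r−g_2) = 6.35968/0.053 = 119.99396
P_0 = D_1/(1+r)^1 + D_2/(1+r)^2 + TV/(1+r)^2
    = 4.93535 + 5.24950 + 102.11765 = 112.30251

112.30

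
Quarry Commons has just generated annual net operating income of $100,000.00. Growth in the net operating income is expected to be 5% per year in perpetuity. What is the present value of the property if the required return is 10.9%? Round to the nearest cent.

D₁ = D₀ × (1 + g) = $100,000.00 × 1.05 = $105,000.0000
Growing perpetuity: P = D₁ / (r − g) = $105,000.0000 / (0.109 − 0.05) = $1,779,661.02

$1779661.02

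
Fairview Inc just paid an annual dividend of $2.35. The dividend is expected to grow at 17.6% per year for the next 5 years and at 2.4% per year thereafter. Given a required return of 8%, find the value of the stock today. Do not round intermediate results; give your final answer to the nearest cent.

D_1 = 2.76360
D_2 = 3.24999
D_3 = 3.82199
D_4 = 4.49466
D_5 = 5.28572
Terminal value at year 5: TV = D_5×(1+g_2)/(r−g_2) = 5.41258/0.056 = 96.65324
P_0 = D_1/(1+r)^1 + D_2/(1+r)^2 + D_3/(1+r)^3 + D_4/(1+r)^4 + D_5/(1+r)^5 + TV/(1+r)^5
    = 2.55889 + 2.78635 + 3.03402 + 3.30371 + 3.59737 + 65.78057 = 81.06091

$81.06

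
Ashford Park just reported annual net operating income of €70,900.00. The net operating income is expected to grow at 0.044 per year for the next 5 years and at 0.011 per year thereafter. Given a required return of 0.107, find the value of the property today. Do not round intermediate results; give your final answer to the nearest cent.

D_1 = 74019.60000
D_2 = 77276.46240
D_3 = 80676.62675
D_4 = 84226.39832
D_5 = 87932.35985
Terminal value at year 5: TV = D_5×(1+g_2)/(r−g_2) = 88899.61581/0.096 = 926037.66466
P_0 = D_1/(1+r)^1 + D_2/(1+r)^2 + D_3/(1+r)^3 + D_4/(1+r)^4 + D_5/(1+r)^5 + TV/(1+r)^5
    = 66865.04065 + 63059.71313 + 59470.94897 + 56086.42342 + 52894.51314 + 557045.34155 = 855421.98087

€855421.98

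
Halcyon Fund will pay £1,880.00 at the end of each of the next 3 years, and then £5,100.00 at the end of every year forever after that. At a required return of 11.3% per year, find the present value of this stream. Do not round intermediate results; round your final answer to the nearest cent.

PV of 3-year annuity: £1,880.00 × [1 − (1+0.113)^−3] / 0.113 = 4570.31818
Perpetuity value at year 3: £5,100.00 / 0.113 = 45132.74336
PV of perpetuity: 45132.74336 / (1+0.113)^3 = 32734.53979
Total PV = 4570.31818 + 32734.53979 = 37304.85797

£37304.86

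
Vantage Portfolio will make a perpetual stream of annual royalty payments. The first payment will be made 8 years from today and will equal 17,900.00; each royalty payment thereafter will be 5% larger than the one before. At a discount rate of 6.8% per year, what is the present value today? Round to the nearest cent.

Value at end of year 7: C₁ / (r − g) = 17,900.00 / (0.068 − 0.05) = 994,444.4444
Discount to today: PV = 994,444.4444 / (1 + 0.068)^7 = 994,444.4444 / 1.584889 = 627,453.80

627453.80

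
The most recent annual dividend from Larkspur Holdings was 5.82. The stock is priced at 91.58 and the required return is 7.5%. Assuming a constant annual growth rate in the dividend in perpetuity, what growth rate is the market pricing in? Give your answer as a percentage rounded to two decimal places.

P = D₀(1+g)/(r−g) ⇒ P(r−g) = D₀(1+g) ⇒ g(P+D₀) = P·r − D₀
g = (P·r − D₀)/(P + D₀) = (91.58×0.075 − 5.82) / (91.58 + 5.82) = 0.010765

1.08%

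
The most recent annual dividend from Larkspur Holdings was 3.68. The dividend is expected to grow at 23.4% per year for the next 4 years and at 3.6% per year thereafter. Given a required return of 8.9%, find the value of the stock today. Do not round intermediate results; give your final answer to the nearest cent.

D_1 = 4.54112
D_2 = 5.60374
D_3 = 6.91502
D_4 = 8.53313
Terminal value at year 4: TV = D_4×(1+g_2)/(r−g_2) = 8.84032/0.053 = 166.79858
P_0 = D_1/(1+r)^1 + D_2/(1+r)^2 + D_3/(1+r)^3 + D_4/(1+r)^4 + TV/(1+r)^4
    = 4.16999 + 4.72522 + 5.35439 + 6.06732 + 118.59894 = 138.91587

138.92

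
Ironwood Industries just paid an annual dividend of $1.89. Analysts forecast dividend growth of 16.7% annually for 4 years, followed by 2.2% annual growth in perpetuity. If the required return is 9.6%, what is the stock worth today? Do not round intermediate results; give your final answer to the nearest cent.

$42.42

D_1 = 2.20563
D_2 = 2.57397
D_3 = 3.00382
D_4 = 3.50546
Terminal value at year 4: TV = D_4×(1+g_2)/(r−g_2) = 3.58258/0.074 = 48.41327
P_0 = D_1/(1+r)^1 + D_2/(1+r)^2 + D_3/(1+r)^3 + D_4/(1+r)^4 + TV/(1+r)^4
    = 2.01244 + 2.14280 + 2.28162 + 2.42942 + 33.55229 = 42.41857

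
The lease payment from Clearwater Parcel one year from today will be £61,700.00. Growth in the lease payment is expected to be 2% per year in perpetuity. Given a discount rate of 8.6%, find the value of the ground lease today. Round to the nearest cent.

Growing perpetuity: P = D₁ / (r − g) = £61,700.0000 / (0.086 − 0.02) = £934,848.48

£934848.48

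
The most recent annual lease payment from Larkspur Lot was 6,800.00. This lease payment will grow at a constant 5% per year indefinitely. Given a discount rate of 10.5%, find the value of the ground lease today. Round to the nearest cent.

129818.18

D₁ = D₀ × (1 + g) = 6,800.00 × 1.05 = 7,140.0000
Growing perpetuity: P = D₁ / (r − g) = 7,140.0000 / (0.105 − 0.05) = 129,818.18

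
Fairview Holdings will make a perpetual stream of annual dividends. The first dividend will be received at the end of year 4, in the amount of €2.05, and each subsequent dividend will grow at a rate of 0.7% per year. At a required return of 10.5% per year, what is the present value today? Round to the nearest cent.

Value at end of year 3: C₁ / (r − g) = €2.05 / (0.105 − 0.007) = €20.9184
Discount to today: PV = €20.9184 / (1 + 0.105)^3 = €20.9184 / 1.349233 = €15.50

€15.50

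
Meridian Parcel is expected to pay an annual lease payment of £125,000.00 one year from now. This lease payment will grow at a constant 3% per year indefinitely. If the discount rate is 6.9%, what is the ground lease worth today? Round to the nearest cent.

£3205128.21

Growing perpetuity: P = D₁ / (r − g) = £125,000.0000 / (0.069 − 0.03) = £3,205,128.21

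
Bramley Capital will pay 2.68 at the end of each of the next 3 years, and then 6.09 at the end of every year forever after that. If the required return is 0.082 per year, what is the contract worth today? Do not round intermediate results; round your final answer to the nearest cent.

65.51

PV of 3-year annuity: 2.68 × [1 − (1+0.082)^−3] / 0.082 = 6.88177
Perpetuity value at year 3: 6.09 / 0.082 = 74.26829
PV of perpetuity: 74.26829 / (1+0.082)^3 = 58.63024
Total PV = 6.88177 + 58.63024 = 65.51201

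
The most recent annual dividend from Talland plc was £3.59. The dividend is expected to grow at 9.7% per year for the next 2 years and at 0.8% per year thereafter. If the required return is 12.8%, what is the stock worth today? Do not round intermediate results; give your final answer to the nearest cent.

£35.41

D_1 = 3.93823
D_2 = 4.32024
Terminal value at year 2: TV = D_2×(1+g_2)/(r−g_2) = 4.35480/0.12 = 36.29000
P_0 = D_1/(1+r)^1 + D_2/(1+r)^2 + TV/(1+r)^2
    = 3.49134 + 3.39539 + 28.52127 = 35.40799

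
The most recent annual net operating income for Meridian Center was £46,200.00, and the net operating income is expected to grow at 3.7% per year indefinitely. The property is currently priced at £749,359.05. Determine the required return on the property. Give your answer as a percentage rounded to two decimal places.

D₁ = £46,200.00 × 1.037 = £47,909.4000
P = D₁/(r − g) ⇒ r = D₁/P + g = £47,909.4000/£749,359.05 + 0.037 = 0.063934 + 0.037 = 0.100934

10.09%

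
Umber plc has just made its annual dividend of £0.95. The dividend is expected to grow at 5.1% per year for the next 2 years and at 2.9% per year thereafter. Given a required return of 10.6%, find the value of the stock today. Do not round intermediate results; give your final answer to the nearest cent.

£13.22

D_1 = 0.99845
D_2 = 1.04937
Terminal value at year 2: TV = D_2×(1+g_2)/(r−g_2) = 1.07980/0.077 = 14.02341
P_0 = D_1/(1+r)^1 + D_2/(1+r)^2 + TV/(1+r)^2
    = 0.90276 + 0.85786 + 11.46419 = 13.22481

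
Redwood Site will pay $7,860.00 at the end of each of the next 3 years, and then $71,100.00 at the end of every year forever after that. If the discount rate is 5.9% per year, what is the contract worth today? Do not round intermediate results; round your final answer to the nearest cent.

$1035730.23

PV of 3-year annuity: $7,860.00 × [1 − (1+0.059)^−3] / 0.059 = 21048.80628
Perpetuity value at year 3: $71,100.00 / 0.059 = 1205084.74576
PV of perpetuity: 1205084.74576 / (1+0.059)^3 = 1014681.42177
Total PV = 21048.80628 + 1014681.42177 = 1035730.22805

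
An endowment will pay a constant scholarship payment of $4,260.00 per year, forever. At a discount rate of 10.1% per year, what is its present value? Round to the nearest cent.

$42178.22

Level perpetuity: PV = C / r = $4,260.00 / 0.101 = $42,178.22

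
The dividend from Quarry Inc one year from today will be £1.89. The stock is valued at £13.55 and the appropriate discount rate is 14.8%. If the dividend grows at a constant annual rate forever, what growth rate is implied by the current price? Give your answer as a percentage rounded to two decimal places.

0.85%

P = D₁/(r−g) ⇒ g = r − D₁/P = 0.148 − £1.89/£13.55 = 0.008517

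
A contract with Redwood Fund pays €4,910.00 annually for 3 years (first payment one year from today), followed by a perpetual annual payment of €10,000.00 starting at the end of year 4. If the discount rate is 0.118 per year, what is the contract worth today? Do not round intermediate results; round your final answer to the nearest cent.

€72478.30

PV of 3-year annuity: €4,910.00 × [1 − (1+0.118)^−3] / 0.118 = 11833.64030
Perpetuity value at year 3: €10,000.00 / 0.118 = 84745.76271
PV of perpetuity: 84745.76271 / (1+0.118)^3 = 60644.66230
Total PV = 11833.64030 + 60644.66230 = 72478.30260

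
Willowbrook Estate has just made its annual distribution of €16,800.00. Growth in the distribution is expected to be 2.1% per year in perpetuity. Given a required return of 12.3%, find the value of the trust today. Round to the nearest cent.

€168164.71

D₁ = D₀ × (1 + g) = €16,800.00 × 1.021 = €17,152.8000
Growing perpetuity: P = D₁ / (r − g) = €17,152.8000 / (0.123 − 0.021) = €168,164.71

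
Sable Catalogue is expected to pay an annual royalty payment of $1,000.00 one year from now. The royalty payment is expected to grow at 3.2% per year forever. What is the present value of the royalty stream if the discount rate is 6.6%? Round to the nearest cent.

Growing perpetuity: P = D₁ / (r − g) = $1,000.0000 / (0.066 − 0.032) = $29,411.76

$29411.76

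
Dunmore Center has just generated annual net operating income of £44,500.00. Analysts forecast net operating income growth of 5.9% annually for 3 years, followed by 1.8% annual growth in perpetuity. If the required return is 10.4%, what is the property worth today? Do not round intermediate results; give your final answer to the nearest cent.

£587842.17

D_1 = 47125.50000
D_2 = 49905.90450
D_3 = 52850.35287
Terminal value at year 3: TV = D_3×(1+g_2)/(r−g_2) = 53801.65922/0.086 = 625600.68857
P_0 = D_1/(1+r)^1 + D_2/(1+r)^2 + D_3/(1+r)^3 + TV/(1+r)^3
    = 42686.14130 + 40946.21707 + 39277.21365 + 464932.59883 = 587842.17085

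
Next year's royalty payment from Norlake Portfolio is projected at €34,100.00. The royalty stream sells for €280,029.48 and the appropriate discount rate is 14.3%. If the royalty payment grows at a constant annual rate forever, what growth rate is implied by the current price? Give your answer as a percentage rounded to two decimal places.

2.12%

P = D₁/(r−g) ⇒ g = r − D₁/P = 0.143 − €34,100.00/€280,029.48 = 0.021227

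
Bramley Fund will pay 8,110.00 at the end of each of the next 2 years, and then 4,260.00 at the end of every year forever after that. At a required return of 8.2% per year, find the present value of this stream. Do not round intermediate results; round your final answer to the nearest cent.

58798.01

PV of 2-year annuity: 8,110.00 × [1 − (1+0.082)^−2] / 0.082 = 14422.71620
Perpetuity value at year 2: 4,260.00 / 0.082 = 51951.21951
PV of perpetuity: 51951.21951 / (1+0.082)^2 = 44375.29214
Total PV = 14422.71620 + 44375.29214 = 58798.00834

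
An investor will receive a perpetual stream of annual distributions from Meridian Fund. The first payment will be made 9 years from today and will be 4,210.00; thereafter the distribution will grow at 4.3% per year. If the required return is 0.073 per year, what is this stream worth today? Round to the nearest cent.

Value at end of year 8: C₁ / (r − g) = 4,210.00 / (0.073 − 0.043) = 140,333.3333
Discount to today: PV = 140,333.3333 / (1 + 0.073)^8 = 140,333.3333 / 1.757105 = 79,866.21

79866.21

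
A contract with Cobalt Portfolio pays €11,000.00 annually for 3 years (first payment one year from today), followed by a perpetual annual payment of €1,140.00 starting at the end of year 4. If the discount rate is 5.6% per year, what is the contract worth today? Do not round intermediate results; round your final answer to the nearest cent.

€46909.31

PV of 3-year annuity: €11,000.00 × [1 − (1+0.056)^−3] / 0.056 = 29622.09692
Perpetuity value at year 3: €1,140.00 / 0.056 = 20357.14286
PV of perpetuity: 20357.14286 / (1+0.056)^3 = 17287.21645
Total PV = 29622.09692 + 17287.21645 = 46909.31337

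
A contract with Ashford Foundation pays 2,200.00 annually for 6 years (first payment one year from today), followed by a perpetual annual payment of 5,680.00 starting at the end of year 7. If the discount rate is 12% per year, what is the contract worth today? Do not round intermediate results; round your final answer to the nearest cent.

PV of 6-year annuity: 2,200.00 × [1 − (1+0.12)^−6] / 0.12 = 9045.09611
Perpetuity value at year 6: 5,680.00 / 0.12 = 47333.33333
PV of perpetuity: 47333.33333 / (1+0.12)^6 = 23980.53974
Total PV = 9045.09611 + 23980.53974 = 33025.63585

33025.64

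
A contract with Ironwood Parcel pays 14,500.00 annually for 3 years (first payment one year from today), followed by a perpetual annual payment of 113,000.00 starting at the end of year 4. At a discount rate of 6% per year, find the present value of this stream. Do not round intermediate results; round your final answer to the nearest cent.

PV of 3-year annuity: 14,500.00 × [1 − (1+0.06)^−3] / 0.06 = 38758.67327
Perpetuity value at year 3: 113,000.00 / 0.06 = 1883333.33333
PV of perpetuity: 1883333.33333 / (1+0.06)^3 = 1581282.98304
Total PV = 38758.67327 + 1581282.98304 = 1620041.65631

1620041.66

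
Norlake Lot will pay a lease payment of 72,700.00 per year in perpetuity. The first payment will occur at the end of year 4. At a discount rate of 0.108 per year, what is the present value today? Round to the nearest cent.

Value at end of year 3: C / r = 72,700.00 / 0.108 = 673,148.1481
Discount to today: PV = 673,148.1481 / (1 + 0.108)^3 = 673,148.1481 / 1.360252 = 494,870.28

494870.28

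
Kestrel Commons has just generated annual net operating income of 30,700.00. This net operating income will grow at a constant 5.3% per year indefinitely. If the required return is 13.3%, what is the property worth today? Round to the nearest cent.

404088.75

D₁ = D₀ × (1 + g) = 30,700.00 × 1.053 = 32,327.1000
Growing perpetuity: P = D₁ / (r − g) = 32,327.1000 / (0.133 − 0.053) = 404,088.75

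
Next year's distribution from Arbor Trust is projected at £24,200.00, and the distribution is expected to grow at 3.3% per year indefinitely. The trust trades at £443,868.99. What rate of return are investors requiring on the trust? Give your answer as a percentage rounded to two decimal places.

P = D₁/(r − g) ⇒ r = D₁/P + g = £24,200.0000/£443,868.99 + 0.033 = 0.054521 + 0.033 = 0.087521

8.75%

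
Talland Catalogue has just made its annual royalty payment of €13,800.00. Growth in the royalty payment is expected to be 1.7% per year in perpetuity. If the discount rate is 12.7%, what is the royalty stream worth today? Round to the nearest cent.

D₁ = D₀ × (1 + g) = €13,800.00 × 1.017 = €14,034.6000
Growing perpetuity: P = D₁ / (r − g) = €14,034.6000 / (0.127 − 0.017) = €127,587.27

€127587.27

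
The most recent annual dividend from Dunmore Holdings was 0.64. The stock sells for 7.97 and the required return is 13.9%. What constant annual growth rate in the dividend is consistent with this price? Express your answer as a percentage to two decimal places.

5.43%

P = D₀(1+g)/(r−g) ⇒ P(r−g) = D₀(1+g) ⇒ g(P+D₀) = P·r − D₀
g = (P·r − D₀)/(P + D₀) = (7.97×0.139 − 0.64) / (7.97 + 0.64) = 0.054336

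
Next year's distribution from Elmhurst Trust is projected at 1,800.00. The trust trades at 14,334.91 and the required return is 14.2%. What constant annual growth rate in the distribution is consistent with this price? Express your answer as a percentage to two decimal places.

P = D₁/(r−g) ⇒ g = r − D₁/P = 0.142 − 1,800.00/14,334.91 = 0.016432

1.64%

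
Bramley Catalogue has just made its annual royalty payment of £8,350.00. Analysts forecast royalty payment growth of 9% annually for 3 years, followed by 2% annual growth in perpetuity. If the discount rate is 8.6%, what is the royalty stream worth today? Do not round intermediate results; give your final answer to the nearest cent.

£155711.61

D_1 = 9101.50000
D_2 = 9920.63500
D_3 = 10813.49215
Terminal value at year 3: TV = D_3×(1+g_2)/(r−g_2) = 11029.76199/0.066 = 167117.60595
P_0 = D_1/(1+r)^1 + D_2/(1+r)^2 + D_3/(1+r)^3 + TV/(1+r)^3
    = 8380.75506 + 8411.62341 + 8442.60545 + 130476.62961 = 155711.61353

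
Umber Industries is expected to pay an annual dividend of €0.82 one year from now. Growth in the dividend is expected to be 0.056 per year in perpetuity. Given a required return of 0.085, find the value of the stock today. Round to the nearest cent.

Growing perpetuity: P = D₁ / (r − g) = €0.8200 / (0.085 − 0.056) = €28.28

€28.28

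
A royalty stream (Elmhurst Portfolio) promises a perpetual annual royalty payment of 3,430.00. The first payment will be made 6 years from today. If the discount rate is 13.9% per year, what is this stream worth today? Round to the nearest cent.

Value at end of year 5: C / r = 3,430.00 / 0.139 = 24,676.2590
Discount to today: PV = 24,676.2590 / (1 + 0.139)^5 = 24,676.2590 / 1.916985 = 12,872.43

12872.43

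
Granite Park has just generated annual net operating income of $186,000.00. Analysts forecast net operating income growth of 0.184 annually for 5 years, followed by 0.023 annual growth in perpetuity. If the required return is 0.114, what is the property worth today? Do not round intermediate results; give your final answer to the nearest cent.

D_1 = 220224.00000
D_2 = 260745.21600
D_3 = 308722.33574
D_4 = 365527.24552
D_5 = 432784.25870
Terminal value at year 5: TV = D_5×(1+g_2)/(r−g_2) = 442738.29665/0.091 = 4865256.00711
P_0 = D_1/(1+r)^1 + D_2/(1+r)^2 + D_3/(1+r)^3 + D_4/(1+r)^4 + D_5/(1+r)^5 + TV/(1+r)^5
    = 197687.61221 + 210109.63452 + 223312.21479 + 237344.40063 + 252258.32168 + 2835827.06679 = 3956539.25061

$3956539.25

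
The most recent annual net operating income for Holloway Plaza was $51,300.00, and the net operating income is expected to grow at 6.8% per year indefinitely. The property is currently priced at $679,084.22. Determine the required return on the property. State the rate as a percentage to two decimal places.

D₁ = $51,300.00 × 1.068 = $54,788.4000
P = D₁/(r − g) ⇒ r = D₁/P + g = $54,788.4000/$679,084.22 + 0.068 = 0.080680 + 0.068 = 0.148680

14.87%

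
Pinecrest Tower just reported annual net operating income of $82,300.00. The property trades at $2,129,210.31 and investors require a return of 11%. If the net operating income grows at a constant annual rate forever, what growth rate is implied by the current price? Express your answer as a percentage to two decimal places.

6.87%

P = D₀(1+g)/(r−g) ⇒ P(r−g) = D₀(1+g) ⇒ g(P+D₀) = P·r − D₀
g = (P·r − D₀)/(P + D₀) = ($2,129,210.31×0.11 − $82,300.00) / ($2,129,210.31 + $82,300.00) = 0.068692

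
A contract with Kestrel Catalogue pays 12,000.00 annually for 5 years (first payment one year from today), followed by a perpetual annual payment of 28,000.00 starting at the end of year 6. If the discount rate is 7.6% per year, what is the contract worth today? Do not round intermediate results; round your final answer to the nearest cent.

PV of 5-year annuity: 12,000.00 × [1 − (1+0.076)^−5] / 0.076 = 48421.91897
Perpetuity value at year 5: 28,000.00 / 0.076 = 368421.05263
PV of perpetuity: 368421.05263 / (1+0.076)^5 = 255436.57502
Total PV = 48421.91897 + 255436.57502 = 303858.49400

303858.49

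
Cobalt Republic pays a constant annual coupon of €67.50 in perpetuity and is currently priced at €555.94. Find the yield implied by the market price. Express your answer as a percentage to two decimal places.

P = C/r ⇒ r = C/P = €67.50/€555.94 = 0.121416

12.14%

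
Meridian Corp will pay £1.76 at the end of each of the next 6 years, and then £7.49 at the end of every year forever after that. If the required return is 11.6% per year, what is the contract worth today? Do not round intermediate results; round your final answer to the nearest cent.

£40.74

PV of 6-year annuity: £1.76 × [1 − (1+0.116)^−6] / 0.116 = 7.31880
Perpetuity value at year 6: £7.49 / 0.116 = 64.56897
PV of perpetuity: 64.56897 / (1+0.116)^6 = 33.42248
Total PV = 7.31880 + 33.42248 = 40.74128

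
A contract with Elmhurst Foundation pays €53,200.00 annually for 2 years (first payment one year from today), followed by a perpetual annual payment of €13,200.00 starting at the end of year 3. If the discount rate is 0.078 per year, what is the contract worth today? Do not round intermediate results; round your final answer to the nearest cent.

PV of 2-year annuity: €53,200.00 × [1 − (1+0.078)^−2] / 0.078 = 95130.47250
Perpetuity value at year 2: €13,200.00 / 0.078 = 169230.76923
PV of perpetuity: 169230.76923 / (1+0.078)^2 = 145626.96778
Total PV = 95130.47250 + 145626.96778 = 240757.44028

€240757.44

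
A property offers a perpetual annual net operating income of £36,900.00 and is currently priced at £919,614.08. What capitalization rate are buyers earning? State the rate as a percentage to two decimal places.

P = C/r ⇒ r = C/P = £36,900.00/£919,614.08 = 0.040126

4.01%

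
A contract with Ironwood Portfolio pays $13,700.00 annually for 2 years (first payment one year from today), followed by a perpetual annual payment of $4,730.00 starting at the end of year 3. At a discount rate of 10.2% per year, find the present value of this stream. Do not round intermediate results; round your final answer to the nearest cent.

$61898.63

PV of 2-year annuity: $13,700.00 × [1 − (1+0.102)^−2] / 0.102 = 23713.19594
Perpetuity value at year 2: $4,730.00 / 0.102 = 46372.54902
PV of perpetuity: 46372.54902 / (1+0.102)^2 = 38185.43831
Total PV = 23713.19594 + 38185.43831 = 61898.63424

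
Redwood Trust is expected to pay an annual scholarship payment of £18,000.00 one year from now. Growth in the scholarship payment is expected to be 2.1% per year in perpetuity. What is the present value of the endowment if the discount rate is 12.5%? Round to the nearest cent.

£173076.92

Growing perpetuity: P = D₁ / (r − g) = £18,000.0000 / (0.125 − 0.021) = £173,076.92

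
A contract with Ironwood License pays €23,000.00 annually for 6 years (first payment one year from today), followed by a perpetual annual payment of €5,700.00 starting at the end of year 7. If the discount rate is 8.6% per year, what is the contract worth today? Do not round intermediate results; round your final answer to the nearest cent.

PV of 6-year annuity: €23,000.00 × [1 − (1+0.086)^−6] / 0.086 = 104418.27775
Perpetuity value at year 6: €5,700.00 / 0.086 = 66279.06977
PV of perpetuity: 66279.06977 / (1+0.086)^6 = 40401.49659
Total PV = 104418.27775 + 40401.49659 = 144819.77433

€144819.77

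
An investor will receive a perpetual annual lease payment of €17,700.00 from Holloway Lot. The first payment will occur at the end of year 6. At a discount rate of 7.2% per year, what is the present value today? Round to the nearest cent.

Value at end of year 5: C / r = €17,700.00 / 0.072 = €245,833.3333
Discount to today: PV = €245,833.3333 / (1 + 0.072)^5 = €245,833.3333 / 1.415709 = €173,646.82

€173646.82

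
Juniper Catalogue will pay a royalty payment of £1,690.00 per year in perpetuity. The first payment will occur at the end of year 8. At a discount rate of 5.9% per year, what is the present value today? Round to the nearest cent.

£19176.22

Value at end of year 7: C / r = £1,690.00 / 0.059 = £28,644.0678
Discount to today: PV = £28,644.0678 / (1 + 0.059)^7 = £28,644.0678 / 1.493729 = £19,176.22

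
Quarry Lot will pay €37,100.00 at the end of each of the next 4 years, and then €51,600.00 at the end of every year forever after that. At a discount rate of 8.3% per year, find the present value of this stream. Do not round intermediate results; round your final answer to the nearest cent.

PV of 4-year annuity: €37,100.00 × [1 − (1+0.083)^−4] / 0.083 = 122063.80238
Perpetuity value at year 4: €51,600.00 / 0.083 = 621686.74699
PV of perpetuity: 621686.74699 / (1+0.083)^4 = 451916.06767
Total PV = 122063.80238 + 451916.06767 = 573979.87005

€573979.87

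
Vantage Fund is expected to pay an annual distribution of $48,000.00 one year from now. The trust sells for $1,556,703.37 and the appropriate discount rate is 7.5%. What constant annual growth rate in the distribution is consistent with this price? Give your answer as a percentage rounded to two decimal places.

P = D₁/(r−g) ⇒ g = r − D₁/P = 0.075 − $48,000.00/$1,556,703.37 = 0.044166

4.42%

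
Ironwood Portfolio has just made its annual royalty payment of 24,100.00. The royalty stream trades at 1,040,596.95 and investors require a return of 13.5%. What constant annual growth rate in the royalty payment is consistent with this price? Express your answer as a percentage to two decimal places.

10.93%

P = D₀(1+g)/(r−g) ⇒ P(r−g) = D₀(1+g) ⇒ g(P+D₀) = P·r − D₀
g = (P·r − D₀)/(P + D₀) = (1,040,596.95×0.135 − 24,100.00) / (1,040,596.95 + 24,100.00) = 0.109309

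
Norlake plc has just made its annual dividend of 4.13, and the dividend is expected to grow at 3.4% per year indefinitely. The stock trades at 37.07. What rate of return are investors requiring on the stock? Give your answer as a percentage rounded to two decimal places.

D₁ = 4.13 × 1.034 = 4.2704
P = D₁/(r − g) ⇒ r = D₁/P + g = 4.2704/37.07 + 0.034 = 0.115199 + 0.034 = 0.149199

14.92%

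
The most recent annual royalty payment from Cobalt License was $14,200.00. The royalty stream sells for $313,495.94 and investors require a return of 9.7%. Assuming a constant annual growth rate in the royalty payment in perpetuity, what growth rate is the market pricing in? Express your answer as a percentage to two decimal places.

4.95%

P = D₀(1+g)/(r−g) ⇒ P(r−g) = D₀(1+g) ⇒ g(P+D₀) = P·r − D₀
g = (P·r − D₀)/(P + D₀) = ($313,495.94×0.097 − $14,200.00) / ($313,495.94 + $14,200.00) = 0.049464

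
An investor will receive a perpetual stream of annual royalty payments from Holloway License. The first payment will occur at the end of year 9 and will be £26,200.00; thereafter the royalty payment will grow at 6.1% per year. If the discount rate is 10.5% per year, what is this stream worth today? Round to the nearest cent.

Value at end of year 8: C₁ / (r − g) = £26,200.00 / (0.105 − 0.061) = £595,454.5455
Discount to today: PV = £595,454.5455 / (1 + 0.105)^8 = £595,454.5455 / 2.222789 = £267,886.23

£267886.23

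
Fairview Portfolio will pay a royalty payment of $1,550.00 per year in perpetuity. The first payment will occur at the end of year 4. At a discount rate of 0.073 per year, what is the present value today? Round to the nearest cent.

$17187.38

Value at end of year 3: C / r = $1,550.00 / 0.073 = $21,232.8767
Discount to today: PV = $21,232.8767 / (1 + 0.073)^3 = $21,232.8767 / 1.235376 = $17,187.38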